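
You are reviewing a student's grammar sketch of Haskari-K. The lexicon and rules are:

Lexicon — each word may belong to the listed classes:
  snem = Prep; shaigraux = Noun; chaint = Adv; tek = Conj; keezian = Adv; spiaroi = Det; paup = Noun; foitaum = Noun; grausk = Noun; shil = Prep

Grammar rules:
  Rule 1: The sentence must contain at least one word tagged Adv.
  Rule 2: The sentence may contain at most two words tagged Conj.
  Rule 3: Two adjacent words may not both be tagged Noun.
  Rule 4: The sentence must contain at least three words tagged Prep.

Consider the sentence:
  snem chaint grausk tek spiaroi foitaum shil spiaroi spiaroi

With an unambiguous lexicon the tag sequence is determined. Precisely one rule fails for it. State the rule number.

Fixed tagging: Prep Adv Noun Conj Det Noun Prep Det Det.
Rule check: R1 holds, R2 holds, R3 holds, R4 violated.
Only rule 4 fails.

4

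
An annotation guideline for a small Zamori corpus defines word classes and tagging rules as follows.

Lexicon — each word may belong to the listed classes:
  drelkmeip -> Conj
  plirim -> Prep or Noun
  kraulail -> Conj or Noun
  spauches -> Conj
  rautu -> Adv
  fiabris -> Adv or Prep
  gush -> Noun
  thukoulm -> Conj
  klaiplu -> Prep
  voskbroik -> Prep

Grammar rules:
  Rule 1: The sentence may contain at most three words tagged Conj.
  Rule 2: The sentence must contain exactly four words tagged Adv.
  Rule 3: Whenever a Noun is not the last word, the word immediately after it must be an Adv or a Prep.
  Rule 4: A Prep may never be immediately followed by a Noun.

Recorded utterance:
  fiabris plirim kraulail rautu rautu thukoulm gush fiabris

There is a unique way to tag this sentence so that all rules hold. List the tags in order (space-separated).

Adv Prep Conj Adv Adv Conj Noun Adv

Candidates per position — 1:fiabris {Adv,Prep}; 2:plirim {Prep,Noun}; 3:kraulail {Conj,Noun}; 4:rautu {Adv}; 5:rautu {Adv}; 6:thukoulm {Conj}; 7:gush {Noun}; 8:fiabris {Adv,Prep}.
If word 1 were Prep, no tagging could satisfy rule 2; so word 1 is Adv.
If word 2 were Noun, no tagging could satisfy rule 3; so word 2 is Prep.
If word 3 were Noun, no tagging could satisfy rule 4; so word 3 is Conj.
If word 8 were Prep, no tagging could satisfy rule 2; so word 8 is Adv.
So the tagging must be: Adv Prep Conj Adv Adv Conj Noun Adv.
Verifying each rule — rule 1 holds; rule 2 holds; rule 3 holds; rule 4 holds.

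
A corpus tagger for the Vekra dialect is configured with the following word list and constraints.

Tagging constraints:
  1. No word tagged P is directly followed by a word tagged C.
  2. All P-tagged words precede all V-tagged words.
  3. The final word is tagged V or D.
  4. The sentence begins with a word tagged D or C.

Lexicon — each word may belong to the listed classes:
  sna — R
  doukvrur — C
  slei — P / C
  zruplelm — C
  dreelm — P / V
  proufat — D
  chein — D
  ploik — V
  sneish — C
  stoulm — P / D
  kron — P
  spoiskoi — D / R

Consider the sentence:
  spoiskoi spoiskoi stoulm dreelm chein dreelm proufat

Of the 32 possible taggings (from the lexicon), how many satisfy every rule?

Candidates per position — 1:spoiskoi {D,R}; 2:spoiskoi {D,R}; 3:stoulm {P,D}; 4:dreelm {P,V}; 5:chein {D}; 6:dreelm {P,V}; 7:proufat {D}.
There are 32 candidate sequences in total.
Checking each against the rules leaves 12 sequences.
Count = 12.

12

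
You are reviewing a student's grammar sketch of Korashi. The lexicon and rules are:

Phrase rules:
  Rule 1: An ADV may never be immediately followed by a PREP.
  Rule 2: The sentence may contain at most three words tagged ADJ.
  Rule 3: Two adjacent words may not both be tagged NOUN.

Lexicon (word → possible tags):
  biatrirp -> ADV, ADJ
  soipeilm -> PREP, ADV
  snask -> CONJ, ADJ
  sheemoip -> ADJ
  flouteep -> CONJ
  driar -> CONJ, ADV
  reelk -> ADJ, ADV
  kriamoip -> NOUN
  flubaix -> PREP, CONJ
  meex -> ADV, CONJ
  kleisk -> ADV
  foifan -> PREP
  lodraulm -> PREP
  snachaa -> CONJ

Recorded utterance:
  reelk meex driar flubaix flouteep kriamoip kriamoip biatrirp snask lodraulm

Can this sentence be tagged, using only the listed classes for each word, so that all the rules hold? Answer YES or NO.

Candidates per position — 1:reelk {ADJ,ADV}; 2:meex {ADV,CONJ}; 3:driar {CONJ,ADV}; 4:flubaix {PREP,CONJ}; 5:flouteep {CONJ}; 6:kriamoip {NOUN}; 7:kriamoip {NOUN}; 8:biatrirp {ADV,ADJ}; 9:snask {CONJ,ADJ}; 10:lodraulm {PREP}.
Rule 3 cannot be satisfied by any choice of tags from the lexicon.
So there is no consistent tagging.

NO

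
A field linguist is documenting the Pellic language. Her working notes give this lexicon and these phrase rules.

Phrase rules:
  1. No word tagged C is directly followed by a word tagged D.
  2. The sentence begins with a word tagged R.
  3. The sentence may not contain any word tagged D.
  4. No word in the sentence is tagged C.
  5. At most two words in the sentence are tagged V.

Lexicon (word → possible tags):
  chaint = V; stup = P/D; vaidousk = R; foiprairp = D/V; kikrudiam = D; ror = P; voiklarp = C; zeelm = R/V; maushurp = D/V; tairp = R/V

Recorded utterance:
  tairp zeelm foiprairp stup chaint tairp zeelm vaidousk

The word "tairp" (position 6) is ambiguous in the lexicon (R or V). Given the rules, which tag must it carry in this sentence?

R

Candidates per position — 1:tairp {R,V}; 2:zeelm {R,V}; 3:foiprairp {D,V}; 4:stup {P,D}; 5:chaint {V}; 6:tairp {R,V}; 7:zeelm {R,V}; 8:vaidousk {R}.
Position 1: tagging it V would leave rule 2 unsatisfiable, so it must be R.
Position 3: tagging it D would leave rule 3 unsatisfiable, so it must be V.
Position 4: tagging it D would leave rule 3 unsatisfiable, so it must be P.
Position 6: tagging it V would leave rule 5 unsatisfiable, so it must be R.
Position 7: tagging it V would leave rule 5 unsatisfiable, so it must be R.
Position 2: tagging it V would leave rule 5 unsatisfiable, so it must be R.
The unique satisfying tagging is: R R V P V R R R.
Checking: rule 1 ✓; rule 2 ✓; rule 3 ✓; rule 4 ✓; rule 5 ✓.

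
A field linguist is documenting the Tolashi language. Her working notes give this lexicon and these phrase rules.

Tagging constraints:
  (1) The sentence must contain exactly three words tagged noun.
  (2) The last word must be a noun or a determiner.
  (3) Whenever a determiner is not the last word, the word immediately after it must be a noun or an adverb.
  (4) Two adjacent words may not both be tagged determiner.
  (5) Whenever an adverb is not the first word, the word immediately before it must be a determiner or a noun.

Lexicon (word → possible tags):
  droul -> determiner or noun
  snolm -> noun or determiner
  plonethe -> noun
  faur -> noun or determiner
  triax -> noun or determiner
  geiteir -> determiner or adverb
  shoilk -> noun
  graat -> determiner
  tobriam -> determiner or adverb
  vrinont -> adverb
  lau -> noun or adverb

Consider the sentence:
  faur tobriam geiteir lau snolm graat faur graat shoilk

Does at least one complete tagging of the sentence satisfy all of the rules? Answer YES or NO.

YES

Candidates per position — 1:faur {noun,determiner}; 2:tobriam {determiner,adverb}; 3:geiteir {determiner,adverb}; 4:lau {noun,adverb}; 5:snolm {noun,determiner}; 6:graat {determiner}; 7:faur {noun,determiner}; 8:graat {determiner}; 9:shoilk {noun}.
One satisfying assignment: determiner adverb determiner adverb noun determiner noun determiner noun.
Check: rule 1 ✓; rule 2 ✓; rule 3 ✓; rule 4 ✓; rule 5 ✓.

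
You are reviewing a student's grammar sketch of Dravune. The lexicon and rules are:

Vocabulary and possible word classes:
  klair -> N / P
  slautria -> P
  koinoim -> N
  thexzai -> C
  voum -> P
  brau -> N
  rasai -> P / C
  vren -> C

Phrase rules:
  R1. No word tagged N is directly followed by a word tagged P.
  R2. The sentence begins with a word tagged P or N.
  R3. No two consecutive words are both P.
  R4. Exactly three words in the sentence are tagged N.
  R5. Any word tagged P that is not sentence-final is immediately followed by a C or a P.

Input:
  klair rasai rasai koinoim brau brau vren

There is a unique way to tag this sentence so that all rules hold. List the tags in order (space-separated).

P C C N N N C

Candidates per position — 1:klair {N,P}; 2:rasai {P,C}; 3:rasai {P,C}; 4:koinoim {N}; 5:brau {N}; 6:brau {N}; 7:vren {C}.
At position 1, choosing N makes rule 4 impossible to satisfy; hence P.
At position 2, choosing P makes rule 3 impossible to satisfy; hence C.
At position 3, choosing P makes rule 5 impossible to satisfy; hence C.
The only consistent sequence is: P C C N N N C.
Checking: rule 1 holds; rule 2 holds; rule 3 holds; rule 4 holds; rule 5 holds.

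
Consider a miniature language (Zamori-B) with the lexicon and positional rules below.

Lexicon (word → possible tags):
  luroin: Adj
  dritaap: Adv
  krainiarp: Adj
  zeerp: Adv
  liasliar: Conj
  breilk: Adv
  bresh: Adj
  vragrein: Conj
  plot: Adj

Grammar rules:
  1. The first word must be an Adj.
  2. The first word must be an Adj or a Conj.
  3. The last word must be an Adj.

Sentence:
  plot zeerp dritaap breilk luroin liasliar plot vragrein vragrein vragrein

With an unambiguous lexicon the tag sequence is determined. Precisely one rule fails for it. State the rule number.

3

Fixed tagging: Adj Adv Adv Adv Adj Conj Adj Conj Conj Conj.
Checking each rule: R1 holds, R2 holds, R3 violated.
Only rule 3 fails.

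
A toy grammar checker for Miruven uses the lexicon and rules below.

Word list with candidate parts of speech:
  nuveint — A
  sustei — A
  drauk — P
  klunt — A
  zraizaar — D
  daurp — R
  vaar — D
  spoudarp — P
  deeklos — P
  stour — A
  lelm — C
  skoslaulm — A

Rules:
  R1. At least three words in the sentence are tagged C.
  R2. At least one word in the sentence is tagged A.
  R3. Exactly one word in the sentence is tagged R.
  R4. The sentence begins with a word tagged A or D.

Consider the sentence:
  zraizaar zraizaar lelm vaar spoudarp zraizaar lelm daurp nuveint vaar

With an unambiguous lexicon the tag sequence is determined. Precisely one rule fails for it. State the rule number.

Fixed tagging: D D C D P D C R A D.
Applying the rules: R1 fail, R2 pass, R3 pass, R4 pass.
Only rule 1 fails.

1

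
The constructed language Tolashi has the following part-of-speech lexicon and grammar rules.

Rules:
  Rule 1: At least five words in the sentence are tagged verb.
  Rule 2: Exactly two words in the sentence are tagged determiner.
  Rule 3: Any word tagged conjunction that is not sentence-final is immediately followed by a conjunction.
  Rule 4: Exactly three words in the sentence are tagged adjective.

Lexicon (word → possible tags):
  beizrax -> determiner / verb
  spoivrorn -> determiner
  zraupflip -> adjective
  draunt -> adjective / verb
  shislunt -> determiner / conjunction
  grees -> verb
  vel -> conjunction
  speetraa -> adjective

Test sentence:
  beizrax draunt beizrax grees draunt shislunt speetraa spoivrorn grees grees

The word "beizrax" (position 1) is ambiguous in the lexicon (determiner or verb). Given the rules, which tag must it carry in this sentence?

verb

Candidates per position — 1:beizrax {determiner,verb}; 2:draunt {adjective,verb}; 3:beizrax {determiner,verb}; 4:grees {verb}; 5:draunt {adjective,verb}; 6:shislunt {determiner,conjunction}; 7:speetraa {adjective}; 8:spoivrorn {determiner}; 9:grees {verb}; 10:grees {verb}.
Position 2: tagging it verb would leave rule 4 unsatisfiable, so it must be adjective.
Position 5: tagging it verb would leave rule 4 unsatisfiable, so it must be adjective.
Position 6: tagging it conjunction would leave rule 3 unsatisfiable, so it must be determiner.
Position 1: tagging it determiner would leave rule 1 unsatisfiable, so it must be verb.
Position 3: tagging it determiner would leave rule 1 unsatisfiable, so it must be verb.
That leaves exactly one tagging: verb adjective verb verb adjective determiner adjective determiner verb verb.
Check: rule 1 ok; rule 2 ok; rule 3 ok; rule 4 ok.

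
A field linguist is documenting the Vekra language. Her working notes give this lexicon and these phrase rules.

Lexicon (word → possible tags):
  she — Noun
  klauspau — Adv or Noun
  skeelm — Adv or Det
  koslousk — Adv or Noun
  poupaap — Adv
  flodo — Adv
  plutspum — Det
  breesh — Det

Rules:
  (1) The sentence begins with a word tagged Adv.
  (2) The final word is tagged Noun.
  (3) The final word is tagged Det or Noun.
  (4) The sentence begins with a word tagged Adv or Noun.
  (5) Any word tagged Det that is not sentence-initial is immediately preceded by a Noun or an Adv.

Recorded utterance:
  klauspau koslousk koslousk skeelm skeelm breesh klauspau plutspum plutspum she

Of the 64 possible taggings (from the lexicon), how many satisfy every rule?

Candidates per position — 1:klauspau {Adv,Noun}; 2:koslousk {Adv,Noun}; 3:koslousk {Adv,Noun}; 4:skeelm {Adv,Det}; 5:skeelm {Adv,Det}; 6:breesh {Det}; 7:klauspau {Adv,Noun}; 8:plutspum {Det}; 9:plutspum {Det}; 10:she {Noun}.
There are 64 candidate sequences in total.
Rule 5 cannot be satisfied by any choice of tags from the lexicon.
So there is no consistent tagging.
Count = 0.

0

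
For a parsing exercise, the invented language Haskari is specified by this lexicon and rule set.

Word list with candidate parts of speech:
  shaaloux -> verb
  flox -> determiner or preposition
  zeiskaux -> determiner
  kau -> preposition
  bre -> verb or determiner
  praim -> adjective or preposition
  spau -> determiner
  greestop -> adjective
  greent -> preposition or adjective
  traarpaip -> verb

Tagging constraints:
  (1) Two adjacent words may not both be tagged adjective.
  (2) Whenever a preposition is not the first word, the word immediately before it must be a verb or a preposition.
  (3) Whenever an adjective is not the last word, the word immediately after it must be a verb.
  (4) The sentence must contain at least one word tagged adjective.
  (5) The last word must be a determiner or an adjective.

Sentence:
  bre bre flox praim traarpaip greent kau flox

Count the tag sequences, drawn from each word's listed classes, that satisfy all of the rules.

Candidates per position — 1:bre {verb,determiner}; 2:bre {verb,determiner}; 3:flox {determiner,preposition}; 4:praim {adjective,preposition}; 5:traarpaip {verb}; 6:greent {preposition,adjective}; 7:kau {preposition}; 8:flox {determiner,preposition}.
There are 64 candidate sequences in total.
Checking each against the rules leaves 6 sequences.
Count = 6.

6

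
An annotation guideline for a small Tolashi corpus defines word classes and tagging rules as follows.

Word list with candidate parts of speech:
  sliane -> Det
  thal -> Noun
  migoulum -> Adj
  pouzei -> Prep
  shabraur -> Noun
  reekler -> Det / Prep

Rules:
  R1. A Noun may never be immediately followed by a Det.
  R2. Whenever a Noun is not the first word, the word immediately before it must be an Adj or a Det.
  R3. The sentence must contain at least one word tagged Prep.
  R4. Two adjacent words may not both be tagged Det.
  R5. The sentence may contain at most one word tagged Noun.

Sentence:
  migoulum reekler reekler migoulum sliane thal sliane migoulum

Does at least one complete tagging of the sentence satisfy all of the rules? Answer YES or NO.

NO

Candidates per position — 1:migoulum {Adj}; 2:reekler {Det,Prep}; 3:reekler {Det,Prep}; 4:migoulum {Adj}; 5:sliane {Det}; 6:thal {Noun}; 7:sliane {Det}; 8:migoulum {Adj}.
Rule 1 cannot be satisfied by any choice of tags from the lexicon.
So there is no consistent tagging.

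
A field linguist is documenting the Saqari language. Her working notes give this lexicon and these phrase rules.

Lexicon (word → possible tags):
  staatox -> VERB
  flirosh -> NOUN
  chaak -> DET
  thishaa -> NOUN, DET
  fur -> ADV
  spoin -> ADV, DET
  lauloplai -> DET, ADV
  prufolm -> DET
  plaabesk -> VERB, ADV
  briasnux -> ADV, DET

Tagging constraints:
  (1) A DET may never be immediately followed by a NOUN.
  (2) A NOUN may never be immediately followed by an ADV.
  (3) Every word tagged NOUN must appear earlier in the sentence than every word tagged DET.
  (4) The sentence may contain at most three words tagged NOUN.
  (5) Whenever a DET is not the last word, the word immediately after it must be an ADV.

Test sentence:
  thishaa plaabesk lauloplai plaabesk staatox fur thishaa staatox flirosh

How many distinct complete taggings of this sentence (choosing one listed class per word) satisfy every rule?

Candidates per position — 1:thishaa {NOUN,DET}; 2:plaabesk {VERB,ADV}; 3:lauloplai {DET,ADV}; 4:plaabesk {VERB,ADV}; 5:staatox {VERB}; 6:fur {ADV}; 7:thishaa {NOUN,DET}; 8:staatox {VERB}; 9:flirosh {NOUN}.
There are 32 candidate sequences in total.
The sequences that satisfy every rule: NOUN VERB ADV VERB VERB ADV NOUN VERB NOUN; NOUN VERB ADV ADV VERB ADV NOUN VERB NOUN.
Count = 2.

2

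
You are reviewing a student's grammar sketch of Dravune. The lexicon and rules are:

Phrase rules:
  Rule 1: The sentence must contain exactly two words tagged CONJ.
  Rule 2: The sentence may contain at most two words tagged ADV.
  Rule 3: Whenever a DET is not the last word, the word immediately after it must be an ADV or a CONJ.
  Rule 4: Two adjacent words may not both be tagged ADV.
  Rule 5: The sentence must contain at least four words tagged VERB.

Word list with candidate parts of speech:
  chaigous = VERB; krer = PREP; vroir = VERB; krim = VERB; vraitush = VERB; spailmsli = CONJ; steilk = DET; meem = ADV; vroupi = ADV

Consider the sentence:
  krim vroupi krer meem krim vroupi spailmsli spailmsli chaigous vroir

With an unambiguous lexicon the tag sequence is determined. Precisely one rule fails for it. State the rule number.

Fixed tagging: VERB ADV PREP ADV VERB ADV CONJ CONJ VERB VERB.
Rule check: R1 pass, R2 fail, R3 pass, R4 pass, R5 pass.
Only rule 2 fails.

2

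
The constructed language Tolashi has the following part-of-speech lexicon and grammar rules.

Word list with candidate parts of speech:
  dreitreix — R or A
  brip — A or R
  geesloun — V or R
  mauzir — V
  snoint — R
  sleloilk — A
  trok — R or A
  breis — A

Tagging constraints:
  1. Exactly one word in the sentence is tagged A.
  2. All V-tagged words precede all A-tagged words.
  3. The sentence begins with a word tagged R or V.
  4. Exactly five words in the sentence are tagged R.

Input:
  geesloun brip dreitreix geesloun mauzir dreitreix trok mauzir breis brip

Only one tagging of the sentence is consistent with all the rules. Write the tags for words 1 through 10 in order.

V R R V V R R V A R

Candidates per position — 1:geesloun {V,R}; 2:brip {A,R}; 3:dreitreix {R,A}; 4:geesloun {V,R}; 5:mauzir {V}; 6:dreitreix {R,A}; 7:trok {R,A}; 8:mauzir {V}; 9:breis {A}; 10:brip {A,R}.
At position 2, choosing A makes rule 1 impossible to satisfy; hence R.
At position 3, choosing A makes rule 1 impossible to satisfy; hence R.
At position 6, choosing A makes rule 1 impossible to satisfy; hence R.
At position 7, choosing A makes rule 1 impossible to satisfy; hence R.
At position 10, choosing A makes rule 1 impossible to satisfy; hence R.
At position 1, choosing R makes rule 4 impossible to satisfy; hence V.
At position 4, choosing R makes rule 4 impossible to satisfy; hence V.
The unique satisfying tagging is: V R R V V R R V A R.
Rule-by-rule: rule 1 holds; rule 2 holds; rule 3 holds; rule 4 holds.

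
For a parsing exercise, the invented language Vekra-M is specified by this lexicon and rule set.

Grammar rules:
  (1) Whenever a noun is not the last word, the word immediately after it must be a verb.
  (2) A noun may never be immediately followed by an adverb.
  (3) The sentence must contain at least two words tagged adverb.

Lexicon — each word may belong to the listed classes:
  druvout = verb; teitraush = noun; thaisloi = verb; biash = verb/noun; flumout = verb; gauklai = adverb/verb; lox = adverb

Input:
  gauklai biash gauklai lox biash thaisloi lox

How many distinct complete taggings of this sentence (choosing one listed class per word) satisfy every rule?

12

Candidates per position — 1:gauklai {adverb,verb}; 2:biash {verb,noun}; 3:gauklai {adverb,verb}; 4:lox {adverb}; 5:biash {verb,noun}; 6:thaisloi {verb}; 7:lox {adverb}.
There are 16 candidate sequences in total.
Checking each against the rules leaves 12 sequences.
Count = 12.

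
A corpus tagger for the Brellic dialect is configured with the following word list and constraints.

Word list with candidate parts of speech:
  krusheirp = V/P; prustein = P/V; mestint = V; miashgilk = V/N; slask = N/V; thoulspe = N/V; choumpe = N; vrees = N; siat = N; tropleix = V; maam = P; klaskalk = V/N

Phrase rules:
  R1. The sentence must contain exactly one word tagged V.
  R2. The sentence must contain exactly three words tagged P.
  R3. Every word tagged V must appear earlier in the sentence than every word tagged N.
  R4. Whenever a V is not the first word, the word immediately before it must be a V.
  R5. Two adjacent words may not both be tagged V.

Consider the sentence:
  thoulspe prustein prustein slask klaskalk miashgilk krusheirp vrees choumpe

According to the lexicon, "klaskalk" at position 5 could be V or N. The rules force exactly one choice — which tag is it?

Candidates per position — 1:thoulspe {N,V}; 2:prustein {P,V}; 3:prustein {P,V}; 4:slask {N,V}; 5:klaskalk {V,N}; 6:miashgilk {V,N}; 7:krusheirp {V,P}; 8:vrees {N}; 9:choumpe {N}.
Word 2 cannot be V — rule 2 would then fail for every completion. It is P.
Word 3 cannot be V — rule 2 would then fail for every completion. It is P.
Word 4 cannot be V — rule 4 would then fail for every completion. It is N.
Word 5 cannot be V — rule 3 would then fail for every completion. It is N.
Word 6 cannot be V — rule 3 would then fail for every completion. It is N.
Word 7 cannot be V — rule 2 would then fail for every completion. It is P.
Word 1 cannot be N — rule 1 would then fail for every completion. It is V.
The only consistent sequence is: V P P N N N P N N.
Checking: rule 1 ok; rule 2 ok; rule 3 ok; rule 4 ok; rule 5 ok.

N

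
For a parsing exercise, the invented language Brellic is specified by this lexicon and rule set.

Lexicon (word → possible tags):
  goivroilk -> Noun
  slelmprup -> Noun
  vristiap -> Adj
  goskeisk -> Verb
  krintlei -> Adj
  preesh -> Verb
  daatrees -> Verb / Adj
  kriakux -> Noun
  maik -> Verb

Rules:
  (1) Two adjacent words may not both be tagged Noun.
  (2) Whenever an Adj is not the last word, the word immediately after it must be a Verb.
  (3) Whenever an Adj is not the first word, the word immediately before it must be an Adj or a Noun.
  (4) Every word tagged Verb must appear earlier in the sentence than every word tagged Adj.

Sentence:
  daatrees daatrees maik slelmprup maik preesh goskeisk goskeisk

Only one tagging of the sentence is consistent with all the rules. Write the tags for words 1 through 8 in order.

Verb Verb Verb Noun Verb Verb Verb Verb

Candidates per position — 1:daatrees {Verb,Adj}; 2:daatrees {Verb,Adj}; 3:maik {Verb}; 4:slelmprup {Noun}; 5:maik {Verb}; 6:preesh {Verb}; 7:goskeisk {Verb}; 8:goskeisk {Verb}.
Position 1: tagging it Adj would leave rule 4 unsatisfiable, so it must be Verb.
Position 2: tagging it Adj would leave rule 3 unsatisfiable, so it must be Verb.
That leaves exactly one tagging: Verb Verb Verb Noun Verb Verb Verb Verb.
Rule-by-rule: rule 1 ok; rule 2 ok; rule 3 ok; rule 4 ok.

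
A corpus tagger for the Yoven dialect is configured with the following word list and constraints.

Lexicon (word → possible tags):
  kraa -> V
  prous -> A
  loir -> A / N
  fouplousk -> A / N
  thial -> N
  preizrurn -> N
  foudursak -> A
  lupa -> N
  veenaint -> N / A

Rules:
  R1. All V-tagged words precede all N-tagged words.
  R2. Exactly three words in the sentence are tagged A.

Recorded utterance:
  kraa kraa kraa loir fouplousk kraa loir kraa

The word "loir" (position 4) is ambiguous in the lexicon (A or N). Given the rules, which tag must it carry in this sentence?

Candidates per position — 1:kraa {V}; 2:kraa {V}; 3:kraa {V}; 4:loir {A,N}; 5:fouplousk {A,N}; 6:kraa {V}; 7:loir {A,N}; 8:kraa {V}.
Word 4 cannot be N — rule 1 would then fail for every completion. It is A.
Word 5 cannot be N — rule 1 would then fail for every completion. It is A.
Word 7 cannot be N — rule 1 would then fail for every completion. It is A.
So the tagging must be: V V V A A V A V.
Verifying each rule — rule 1 ok; rule 2 ok.

A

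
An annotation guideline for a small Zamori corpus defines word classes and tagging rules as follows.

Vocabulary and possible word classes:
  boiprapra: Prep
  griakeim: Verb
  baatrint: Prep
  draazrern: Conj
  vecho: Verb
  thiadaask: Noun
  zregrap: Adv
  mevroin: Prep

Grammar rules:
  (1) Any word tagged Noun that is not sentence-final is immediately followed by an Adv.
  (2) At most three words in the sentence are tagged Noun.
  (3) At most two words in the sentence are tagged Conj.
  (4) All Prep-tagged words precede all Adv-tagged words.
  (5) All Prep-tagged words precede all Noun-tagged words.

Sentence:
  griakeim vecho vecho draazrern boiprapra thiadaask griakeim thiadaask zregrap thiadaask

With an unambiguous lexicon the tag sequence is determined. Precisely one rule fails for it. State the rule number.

Fixed tagging: Verb Verb Verb Conj Prep Noun Verb Noun Adv Noun.
Checking each rule: R1 ✗, R2 ✓, R3 ✓, R4 ✓, R5 ✓.
Only rule 1 fails.

1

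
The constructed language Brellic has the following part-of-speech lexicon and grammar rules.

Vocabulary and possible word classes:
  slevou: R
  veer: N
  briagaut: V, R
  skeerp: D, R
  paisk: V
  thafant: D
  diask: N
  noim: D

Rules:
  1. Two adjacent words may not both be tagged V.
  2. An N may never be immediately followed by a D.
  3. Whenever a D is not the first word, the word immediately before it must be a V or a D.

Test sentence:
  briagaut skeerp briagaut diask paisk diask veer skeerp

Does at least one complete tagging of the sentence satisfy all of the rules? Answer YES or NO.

Candidates per position — 1:briagaut {V,R}; 2:skeerp {D,R}; 3:briagaut {V,R}; 4:diask {N}; 5:paisk {V}; 6:diask {N}; 7:veer {N}; 8:skeerp {D,R}.
One satisfying assignment: V R R N V N N R.
Check: rule 1 satisfied; rule 2 satisfied; rule 3 satisfied.

YES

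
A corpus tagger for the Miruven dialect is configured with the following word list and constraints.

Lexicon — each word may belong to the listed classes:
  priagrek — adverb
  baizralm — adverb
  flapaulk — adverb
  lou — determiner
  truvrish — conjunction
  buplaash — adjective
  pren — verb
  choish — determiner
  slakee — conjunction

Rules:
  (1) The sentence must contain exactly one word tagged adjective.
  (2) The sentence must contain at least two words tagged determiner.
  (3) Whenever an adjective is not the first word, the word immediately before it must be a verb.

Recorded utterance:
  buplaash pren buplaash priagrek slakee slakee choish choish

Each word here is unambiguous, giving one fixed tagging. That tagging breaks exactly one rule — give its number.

1

Fixed tagging: adjective verb adjective adverb conjunction conjunction determiner determiner.
Applying the rules: R1 fails, R2 ok, R3 ok.
Only rule 1 fails.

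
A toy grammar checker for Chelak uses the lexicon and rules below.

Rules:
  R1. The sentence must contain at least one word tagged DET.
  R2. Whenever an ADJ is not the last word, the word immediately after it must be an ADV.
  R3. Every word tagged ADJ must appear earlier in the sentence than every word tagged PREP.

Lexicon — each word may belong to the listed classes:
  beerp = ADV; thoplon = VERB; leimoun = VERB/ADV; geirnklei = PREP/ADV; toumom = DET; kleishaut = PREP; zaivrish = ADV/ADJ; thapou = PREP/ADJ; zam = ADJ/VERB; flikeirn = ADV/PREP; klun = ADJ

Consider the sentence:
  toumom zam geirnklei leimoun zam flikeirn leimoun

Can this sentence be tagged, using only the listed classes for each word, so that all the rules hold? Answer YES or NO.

YES

Candidates per position — 1:toumom {DET}; 2:zam {ADJ,VERB}; 3:geirnklei {PREP,ADV}; 4:leimoun {VERB,ADV}; 5:zam {ADJ,VERB}; 6:flikeirn {ADV,PREP}; 7:leimoun {VERB,ADV}.
One satisfying assignment: DET ADJ ADV VERB ADJ ADV ADV.
Rule-by-rule: rule 1 ✓; rule 2 ✓; rule 3 ✓.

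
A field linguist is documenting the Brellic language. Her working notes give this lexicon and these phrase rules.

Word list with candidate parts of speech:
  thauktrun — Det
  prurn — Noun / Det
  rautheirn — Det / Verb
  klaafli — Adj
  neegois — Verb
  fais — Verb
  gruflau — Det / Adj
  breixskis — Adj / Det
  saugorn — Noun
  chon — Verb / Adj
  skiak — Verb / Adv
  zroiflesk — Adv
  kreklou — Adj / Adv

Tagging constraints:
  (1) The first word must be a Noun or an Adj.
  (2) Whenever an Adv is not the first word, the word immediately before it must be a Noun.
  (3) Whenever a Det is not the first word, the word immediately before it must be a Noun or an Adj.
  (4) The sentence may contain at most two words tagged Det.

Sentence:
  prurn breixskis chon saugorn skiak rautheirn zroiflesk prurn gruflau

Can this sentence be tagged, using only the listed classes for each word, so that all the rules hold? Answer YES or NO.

Candidates per position — 1:prurn {Noun,Det}; 2:breixskis {Adj,Det}; 3:chon {Verb,Adj}; 4:saugorn {Noun}; 5:skiak {Verb,Adv}; 6:rautheirn {Det,Verb}; 7:zroiflesk {Adv}; 8:prurn {Noun,Det}; 9:gruflau {Det,Adj}.
Rule 2 cannot be satisfied by any choice of tags from the lexicon.
So there is no consistent tagging.

NO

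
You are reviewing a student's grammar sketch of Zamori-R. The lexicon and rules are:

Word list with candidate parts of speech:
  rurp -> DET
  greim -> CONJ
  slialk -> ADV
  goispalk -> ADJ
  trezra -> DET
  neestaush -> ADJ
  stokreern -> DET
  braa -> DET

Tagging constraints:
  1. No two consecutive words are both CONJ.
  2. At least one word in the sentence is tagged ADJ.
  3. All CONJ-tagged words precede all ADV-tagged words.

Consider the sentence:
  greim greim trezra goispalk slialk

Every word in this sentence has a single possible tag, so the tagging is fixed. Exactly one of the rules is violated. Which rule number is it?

Fixed tagging: CONJ CONJ DET ADJ ADV.
Applying the rules: R1 fails, R2 ok, R3 ok.
Only rule 1 fails.

1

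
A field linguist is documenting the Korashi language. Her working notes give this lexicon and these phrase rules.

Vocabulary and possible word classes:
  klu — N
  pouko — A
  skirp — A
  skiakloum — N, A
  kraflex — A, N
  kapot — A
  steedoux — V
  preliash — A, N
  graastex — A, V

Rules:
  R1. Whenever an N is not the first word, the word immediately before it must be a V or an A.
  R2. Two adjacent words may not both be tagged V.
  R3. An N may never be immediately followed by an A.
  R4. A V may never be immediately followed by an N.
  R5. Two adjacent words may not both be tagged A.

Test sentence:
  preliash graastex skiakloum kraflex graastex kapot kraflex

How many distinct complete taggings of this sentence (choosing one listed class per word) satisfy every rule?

2

Candidates per position — 1:preliash {A,N}; 2:graastex {A,V}; 3:skiakloum {N,A}; 4:kraflex {A,N}; 5:graastex {A,V}; 6:kapot {A}; 7:kraflex {A,N}.
There are 64 candidate sequences in total.
The sequences that satisfy every rule: A V A N V A N; N V A N V A N.
Count = 2.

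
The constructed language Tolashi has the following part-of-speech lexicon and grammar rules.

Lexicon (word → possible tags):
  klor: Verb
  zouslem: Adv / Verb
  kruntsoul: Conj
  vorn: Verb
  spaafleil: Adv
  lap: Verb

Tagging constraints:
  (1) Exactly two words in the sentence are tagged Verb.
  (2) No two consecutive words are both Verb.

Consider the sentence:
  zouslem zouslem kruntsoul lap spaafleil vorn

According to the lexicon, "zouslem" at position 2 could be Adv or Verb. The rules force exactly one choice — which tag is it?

Candidates per position — 1:zouslem {Adv,Verb}; 2:zouslem {Adv,Verb}; 3:kruntsoul {Conj}; 4:lap {Verb}; 5:spaafleil {Adv}; 6:vorn {Verb}.
Word 1 cannot be Verb — rule 1 would then fail for every completion. It is Adv.
Word 2 cannot be Verb — rule 1 would then fail for every completion. It is Adv.
That leaves exactly one tagging: Adv Adv Conj Verb Adv Verb.
Rule-by-rule: rule 1 holds; rule 2 holds.

Adv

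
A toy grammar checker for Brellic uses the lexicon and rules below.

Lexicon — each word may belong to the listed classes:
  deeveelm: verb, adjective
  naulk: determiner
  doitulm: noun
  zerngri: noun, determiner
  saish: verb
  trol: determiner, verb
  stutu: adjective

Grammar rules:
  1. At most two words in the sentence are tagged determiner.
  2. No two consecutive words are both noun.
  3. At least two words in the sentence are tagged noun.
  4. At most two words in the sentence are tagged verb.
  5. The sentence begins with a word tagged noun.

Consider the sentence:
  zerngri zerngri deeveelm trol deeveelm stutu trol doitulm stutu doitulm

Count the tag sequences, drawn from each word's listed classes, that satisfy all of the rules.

Candidates per position — 1:zerngri {noun,determiner}; 2:zerngri {noun,determiner}; 3:deeveelm {verb,adjective}; 4:trol {determiner,verb}; 5:deeveelm {verb,adjective}; 6:stutu {adjective}; 7:trol {determiner,verb}; 8:doitulm {noun}; 9:stutu {adjective}; 10:doitulm {noun}.
There are 64 candidate sequences in total.
Checking each against the rules leaves 7 sequences.
Count = 7.

7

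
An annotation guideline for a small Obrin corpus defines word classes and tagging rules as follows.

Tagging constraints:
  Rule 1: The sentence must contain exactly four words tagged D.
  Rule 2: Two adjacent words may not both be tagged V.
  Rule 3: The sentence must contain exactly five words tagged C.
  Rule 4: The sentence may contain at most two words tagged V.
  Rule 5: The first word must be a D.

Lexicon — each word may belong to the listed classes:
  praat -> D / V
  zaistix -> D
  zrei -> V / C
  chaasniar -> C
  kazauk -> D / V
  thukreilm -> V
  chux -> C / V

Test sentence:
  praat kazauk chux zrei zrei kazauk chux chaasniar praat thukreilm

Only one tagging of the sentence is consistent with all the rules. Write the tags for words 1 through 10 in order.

Candidates per position — 1:praat {D,V}; 2:kazauk {D,V}; 3:chux {C,V}; 4:zrei {V,C}; 5:zrei {V,C}; 6:kazauk {D,V}; 7:chux {C,V}; 8:chaasniar {C}; 9:praat {D,V}; 10:thukreilm {V}.
At position 1, choosing V makes rule 1 impossible to satisfy; hence D.
At position 2, choosing V makes rule 1 impossible to satisfy; hence D.
At position 3, choosing V makes rule 3 impossible to satisfy; hence C.
At position 4, choosing V makes rule 3 impossible to satisfy; hence C.
At position 5, choosing V makes rule 3 impossible to satisfy; hence C.
At position 6, choosing V makes rule 1 impossible to satisfy; hence D.
At position 7, choosing V makes rule 3 impossible to satisfy; hence C.
At position 9, choosing V makes rule 1 impossible to satisfy; hence D.
The only consistent sequence is: D D C C C D C C D V.
Verifying each rule — rule 1 ok; rule 2 ok; rule 3 ok; rule 4 ok; rule 5 ok.

D D C C C D C C D V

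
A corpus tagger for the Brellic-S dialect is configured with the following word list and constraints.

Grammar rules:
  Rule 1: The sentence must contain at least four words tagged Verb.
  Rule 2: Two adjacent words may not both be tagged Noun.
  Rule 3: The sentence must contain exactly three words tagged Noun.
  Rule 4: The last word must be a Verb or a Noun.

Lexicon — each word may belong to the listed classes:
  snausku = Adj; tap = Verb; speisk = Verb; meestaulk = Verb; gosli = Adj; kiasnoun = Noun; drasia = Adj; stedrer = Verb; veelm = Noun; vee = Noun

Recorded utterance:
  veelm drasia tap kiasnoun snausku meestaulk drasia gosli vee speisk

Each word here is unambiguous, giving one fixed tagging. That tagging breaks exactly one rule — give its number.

Fixed tagging: Noun Adj Verb Noun Adj Verb Adj Adj Noun Verb.
Rule check: R1 violated, R2 holds, R3 holds, R4 holds.
Only rule 1 fails.

1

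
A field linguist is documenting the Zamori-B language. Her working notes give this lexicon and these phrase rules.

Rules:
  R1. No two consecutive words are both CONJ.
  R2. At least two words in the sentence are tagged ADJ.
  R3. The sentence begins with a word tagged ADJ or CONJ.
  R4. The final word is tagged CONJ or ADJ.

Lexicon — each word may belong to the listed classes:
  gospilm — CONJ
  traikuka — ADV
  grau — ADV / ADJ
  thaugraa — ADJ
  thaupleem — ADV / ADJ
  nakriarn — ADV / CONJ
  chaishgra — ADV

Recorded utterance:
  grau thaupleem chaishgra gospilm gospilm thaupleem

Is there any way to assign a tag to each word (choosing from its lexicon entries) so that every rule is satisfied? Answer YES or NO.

Candidates per position — 1:grau {ADV,ADJ}; 2:thaupleem {ADV,ADJ}; 3:chaishgra {ADV}; 4:gospilm {CONJ}; 5:gospilm {CONJ}; 6:thaupleem {ADV,ADJ}.
Rule 1 cannot be satisfied by any choice of tags from the lexicon.
So there is no consistent tagging.

NO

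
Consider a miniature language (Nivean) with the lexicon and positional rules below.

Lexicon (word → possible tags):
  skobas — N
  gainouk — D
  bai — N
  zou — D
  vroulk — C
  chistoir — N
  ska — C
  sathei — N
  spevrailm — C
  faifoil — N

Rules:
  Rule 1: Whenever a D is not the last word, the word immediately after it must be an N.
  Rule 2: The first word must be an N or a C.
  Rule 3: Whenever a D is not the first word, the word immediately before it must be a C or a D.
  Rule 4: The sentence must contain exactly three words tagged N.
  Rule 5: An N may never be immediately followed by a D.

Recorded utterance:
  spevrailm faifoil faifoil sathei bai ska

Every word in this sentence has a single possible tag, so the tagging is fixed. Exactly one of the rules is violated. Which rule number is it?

Fixed tagging: C N N N N C.
Applying the rules: R1 ok, R2 ok, R3 ok, R4 fails, R5 ok.
Only rule 4 fails.

4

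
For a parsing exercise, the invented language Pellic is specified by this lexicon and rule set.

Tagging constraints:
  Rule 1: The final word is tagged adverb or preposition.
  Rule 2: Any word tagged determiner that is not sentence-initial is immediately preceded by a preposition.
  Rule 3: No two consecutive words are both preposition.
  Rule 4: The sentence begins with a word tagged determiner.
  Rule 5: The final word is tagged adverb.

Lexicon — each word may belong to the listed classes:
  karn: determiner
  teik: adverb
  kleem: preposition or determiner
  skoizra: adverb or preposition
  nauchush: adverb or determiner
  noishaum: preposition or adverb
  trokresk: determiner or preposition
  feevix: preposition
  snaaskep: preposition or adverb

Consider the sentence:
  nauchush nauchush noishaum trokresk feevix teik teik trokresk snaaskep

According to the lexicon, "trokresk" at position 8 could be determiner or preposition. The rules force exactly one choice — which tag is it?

Candidates per position — 1:nauchush {adverb,determiner}; 2:nauchush {adverb,determiner}; 3:noishaum {preposition,adverb}; 4:trokresk {determiner,preposition}; 5:feevix {preposition}; 6:teik {adverb}; 7:teik {adverb}; 8:trokresk {determiner,preposition}; 9:snaaskep {preposition,adverb}.
At position 1, choosing adverb makes rule 4 impossible to satisfy; hence determiner.
At position 2, choosing determiner makes rule 2 impossible to satisfy; hence adverb.
At position 4, choosing preposition makes rule 3 impossible to satisfy; hence determiner.
At position 8, choosing determiner makes rule 2 impossible to satisfy; hence preposition.
At position 9, choosing preposition makes rule 3 impossible to satisfy; hence adverb.
At position 3, choosing adverb makes rule 2 impossible to satisfy; hence preposition.
The only consistent sequence is: determiner adverb preposition determiner preposition adverb adverb preposition adverb.
Check: rule 1 holds; rule 2 holds; rule 3 holds; rule 4 holds; rule 5 holds.

preposition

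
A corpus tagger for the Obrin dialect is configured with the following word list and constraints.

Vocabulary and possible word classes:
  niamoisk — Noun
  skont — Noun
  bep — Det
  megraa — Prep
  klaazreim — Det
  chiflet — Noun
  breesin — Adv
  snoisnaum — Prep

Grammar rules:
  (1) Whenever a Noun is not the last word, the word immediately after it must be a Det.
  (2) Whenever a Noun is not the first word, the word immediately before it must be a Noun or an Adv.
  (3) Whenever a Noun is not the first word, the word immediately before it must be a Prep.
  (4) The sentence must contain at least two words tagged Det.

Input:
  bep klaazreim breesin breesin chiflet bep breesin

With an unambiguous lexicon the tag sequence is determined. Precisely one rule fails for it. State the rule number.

Fixed tagging: Det Det Adv Adv Noun Det Adv.
Applying the rules: R1 pass, R2 pass, R3 fail, R4 pass.
Only rule 3 fails.

3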